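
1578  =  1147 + 431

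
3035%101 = 5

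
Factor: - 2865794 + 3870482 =2^4*3^2*6977^1 = 1004688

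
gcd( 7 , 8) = 1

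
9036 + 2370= 11406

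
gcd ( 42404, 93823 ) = 1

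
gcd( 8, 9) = 1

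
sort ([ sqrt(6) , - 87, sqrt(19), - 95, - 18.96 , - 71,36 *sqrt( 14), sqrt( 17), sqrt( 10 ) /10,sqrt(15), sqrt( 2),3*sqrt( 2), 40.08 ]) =[-95, - 87, - 71, - 18.96,  sqrt( 10 )/10,sqrt( 2), sqrt(6), sqrt( 15),sqrt( 17),3*sqrt (2), sqrt(19), 40.08, 36*sqrt( 14 )]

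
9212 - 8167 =1045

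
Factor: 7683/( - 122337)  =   - 3^( - 2)*13^1*23^(-1) = - 13/207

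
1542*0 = 0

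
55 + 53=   108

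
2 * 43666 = 87332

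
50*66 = 3300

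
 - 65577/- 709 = 92 + 349/709 = 92.49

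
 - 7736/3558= - 3 + 1469/1779 = - 2.17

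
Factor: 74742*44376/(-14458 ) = -1658375496/7229 = - 2^3*3^2*43^2*7229^(-1)*12457^1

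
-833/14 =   -  119/2 = - 59.50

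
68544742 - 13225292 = 55319450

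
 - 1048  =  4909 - 5957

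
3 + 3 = 6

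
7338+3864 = 11202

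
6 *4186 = 25116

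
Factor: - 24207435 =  - 3^2*5^1*7^1*31^1 * 37^1 * 67^1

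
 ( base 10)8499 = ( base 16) 2133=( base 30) 9D9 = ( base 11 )6427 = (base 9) 12583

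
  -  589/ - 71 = 589/71 = 8.30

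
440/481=440/481 = 0.91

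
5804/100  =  1451/25 = 58.04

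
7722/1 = 7722 = 7722.00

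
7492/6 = 1248+2/3 = 1248.67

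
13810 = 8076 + 5734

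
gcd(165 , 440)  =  55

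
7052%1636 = 508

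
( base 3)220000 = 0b1010001000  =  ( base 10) 648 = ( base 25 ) 10N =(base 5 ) 10043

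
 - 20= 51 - 71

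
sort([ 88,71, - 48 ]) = [  -  48,71, 88]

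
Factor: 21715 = 5^1 * 43^1*101^1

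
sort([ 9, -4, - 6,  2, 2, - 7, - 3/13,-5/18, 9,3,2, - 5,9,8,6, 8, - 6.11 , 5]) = [ - 7,-6.11,-6, - 5, - 4, -5/18, - 3/13,2, 2, 2 , 3,5, 6, 8, 8,9,9, 9]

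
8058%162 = 120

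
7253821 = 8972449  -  1718628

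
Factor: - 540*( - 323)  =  174420 = 2^2*3^3*5^1*17^1*19^1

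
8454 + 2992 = 11446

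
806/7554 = 403/3777 =0.11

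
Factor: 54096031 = 11^1*127^1*38723^1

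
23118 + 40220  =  63338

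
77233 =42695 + 34538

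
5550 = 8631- 3081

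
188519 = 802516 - 613997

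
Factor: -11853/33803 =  - 3^3*7^(  -  1 )* 11^(  -  1 ) = - 27/77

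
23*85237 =1960451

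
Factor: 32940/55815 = 36/61 = 2^2*3^2*61^( - 1) 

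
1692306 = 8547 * 198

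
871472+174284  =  1045756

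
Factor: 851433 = 3^1*11^1*25801^1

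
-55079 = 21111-76190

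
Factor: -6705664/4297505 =-2^9*5^( - 1 )*7^1 * 53^( - 1)*1871^1*16217^( - 1 )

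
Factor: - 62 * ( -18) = 1116  =  2^2*3^2*31^1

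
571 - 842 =  -  271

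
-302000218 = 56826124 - 358826342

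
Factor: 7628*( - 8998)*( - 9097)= 624388460168 = 2^3  *  11^2 * 409^1*827^1*1907^1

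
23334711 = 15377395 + 7957316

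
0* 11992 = 0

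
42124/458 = 91 + 223/229 = 91.97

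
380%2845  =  380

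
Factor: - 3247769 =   -  7^2 * 79^1 * 839^1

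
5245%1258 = 213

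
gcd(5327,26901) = 7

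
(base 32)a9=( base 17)126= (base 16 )149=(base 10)329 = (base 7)650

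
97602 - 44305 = 53297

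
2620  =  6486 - 3866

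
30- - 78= 108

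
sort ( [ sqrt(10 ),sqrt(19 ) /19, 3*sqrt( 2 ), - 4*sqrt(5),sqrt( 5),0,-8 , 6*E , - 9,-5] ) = [ - 9,-4* sqrt(5 ),- 8, - 5,0,sqrt(19 ) /19 , sqrt(5),sqrt(10), 3*sqrt( 2),6*E]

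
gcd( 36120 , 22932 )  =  84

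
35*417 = 14595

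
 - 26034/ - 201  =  8678/67=129.52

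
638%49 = 1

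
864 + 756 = 1620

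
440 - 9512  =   - 9072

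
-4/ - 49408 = 1/12352 = 0.00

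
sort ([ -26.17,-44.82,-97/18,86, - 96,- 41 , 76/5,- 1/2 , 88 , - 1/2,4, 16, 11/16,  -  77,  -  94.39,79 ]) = [-96, - 94.39,- 77,-44.82, - 41,-26.17, - 97/18, - 1/2 , - 1/2 , 11/16 , 4, 76/5, 16, 79, 86,88]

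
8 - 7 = 1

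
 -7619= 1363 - 8982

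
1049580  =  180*5831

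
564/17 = 33+3/17 = 33.18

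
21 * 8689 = 182469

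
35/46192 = 35/46192 = 0.00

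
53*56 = 2968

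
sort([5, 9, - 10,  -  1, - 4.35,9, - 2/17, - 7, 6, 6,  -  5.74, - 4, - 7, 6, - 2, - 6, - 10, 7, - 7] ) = [ - 10, - 10,-7, - 7,-7, - 6, - 5.74,-4.35, -4,-2, - 1,-2/17,5, 6,6,6 , 7, 9, 9 ] 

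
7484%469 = 449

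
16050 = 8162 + 7888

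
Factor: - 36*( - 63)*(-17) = -38556 =-2^2 * 3^4*7^1*17^1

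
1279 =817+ 462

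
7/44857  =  7/44857 =0.00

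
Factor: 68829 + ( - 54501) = 14328  =  2^3*3^2*199^1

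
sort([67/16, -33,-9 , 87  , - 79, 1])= [ - 79, - 33,-9, 1, 67/16, 87 ]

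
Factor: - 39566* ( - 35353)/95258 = 73^1*  271^1*35353^1 * 47629^( - 1 )= 699388399/47629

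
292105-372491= -80386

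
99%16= 3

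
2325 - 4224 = -1899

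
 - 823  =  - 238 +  - 585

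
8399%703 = 666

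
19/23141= 19/23141 = 0.00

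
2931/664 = 4 + 275/664 = 4.41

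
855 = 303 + 552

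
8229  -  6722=1507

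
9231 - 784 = 8447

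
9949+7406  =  17355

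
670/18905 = 134/3781= 0.04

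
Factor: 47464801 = 23^1*2063687^1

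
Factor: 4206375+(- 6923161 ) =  - 2^1*1358393^1 = - 2716786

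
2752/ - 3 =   -  918 + 2/3 = -  917.33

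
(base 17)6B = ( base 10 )113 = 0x71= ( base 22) 53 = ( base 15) 78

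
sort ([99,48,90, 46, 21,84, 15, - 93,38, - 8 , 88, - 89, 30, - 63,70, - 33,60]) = [ - 93, - 89, - 63, - 33, - 8,15,21,30 , 38,46, 48,60,70,84,  88 , 90 , 99]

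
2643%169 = 108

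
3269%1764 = 1505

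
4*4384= 17536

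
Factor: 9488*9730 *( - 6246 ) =  -  2^6*3^2*5^1*7^1*139^1*347^1*593^1=-576619727040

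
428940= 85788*5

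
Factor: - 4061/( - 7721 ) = 7^( - 1 ) *31^1*131^1*1103^( - 1 ) 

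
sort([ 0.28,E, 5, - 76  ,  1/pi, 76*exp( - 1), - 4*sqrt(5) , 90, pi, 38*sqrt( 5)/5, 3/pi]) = [ - 76, - 4*sqrt( 5),0.28, 1/pi, 3/pi,  E,pi,5,38*sqrt( 5)/5, 76 * exp (  -  1), 90] 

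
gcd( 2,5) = 1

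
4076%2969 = 1107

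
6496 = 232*28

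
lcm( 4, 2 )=4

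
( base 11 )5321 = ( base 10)7041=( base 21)fk6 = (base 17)1763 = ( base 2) 1101110000001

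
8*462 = 3696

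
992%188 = 52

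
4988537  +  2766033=7754570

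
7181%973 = 370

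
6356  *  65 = 413140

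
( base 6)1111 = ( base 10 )259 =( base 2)100000011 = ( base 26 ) 9p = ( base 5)2014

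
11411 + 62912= 74323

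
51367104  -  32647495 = 18719609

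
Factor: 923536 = 2^4*197^1*293^1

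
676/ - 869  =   -676/869 = - 0.78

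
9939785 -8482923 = 1456862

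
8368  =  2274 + 6094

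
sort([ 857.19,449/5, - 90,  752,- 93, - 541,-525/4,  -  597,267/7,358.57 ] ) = [ - 597, - 541, - 525/4,-93, - 90, 267/7,449/5, 358.57, 752, 857.19]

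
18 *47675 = 858150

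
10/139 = 10/139 = 0.07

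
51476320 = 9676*5320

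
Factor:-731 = -17^1 * 43^1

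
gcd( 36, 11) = 1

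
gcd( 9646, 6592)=2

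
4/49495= 4/49495 = 0.00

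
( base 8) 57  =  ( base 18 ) 2b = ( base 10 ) 47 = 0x2f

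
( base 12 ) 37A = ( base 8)1016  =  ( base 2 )1000001110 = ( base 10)526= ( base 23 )MK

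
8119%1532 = 459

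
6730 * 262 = 1763260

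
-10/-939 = 10/939 = 0.01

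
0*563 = 0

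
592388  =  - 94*( - 6302 ) 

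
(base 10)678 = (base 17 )25F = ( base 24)146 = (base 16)2a6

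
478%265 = 213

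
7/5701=7/5701=   0.00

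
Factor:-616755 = -3^1*5^1*41117^1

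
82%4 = 2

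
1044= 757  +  287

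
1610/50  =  32 + 1/5 = 32.20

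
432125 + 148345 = 580470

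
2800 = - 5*( - 560) 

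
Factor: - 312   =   - 2^3 * 3^1*13^1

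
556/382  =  1+87/191=1.46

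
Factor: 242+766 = 1008 = 2^4*3^2*7^1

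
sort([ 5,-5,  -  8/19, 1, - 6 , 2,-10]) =[ - 10, - 6, - 5, - 8/19 , 1,2,  5 ] 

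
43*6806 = 292658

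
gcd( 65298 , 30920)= 2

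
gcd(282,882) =6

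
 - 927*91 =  - 84357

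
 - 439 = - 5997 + 5558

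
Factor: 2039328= 2^5*3^2* 73^1*97^1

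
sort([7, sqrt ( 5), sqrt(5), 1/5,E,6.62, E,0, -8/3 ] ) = [ - 8/3, 0,  1/5,sqrt(5 ), sqrt(5 ),E,  E,  6.62, 7 ] 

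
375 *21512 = 8067000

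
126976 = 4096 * 31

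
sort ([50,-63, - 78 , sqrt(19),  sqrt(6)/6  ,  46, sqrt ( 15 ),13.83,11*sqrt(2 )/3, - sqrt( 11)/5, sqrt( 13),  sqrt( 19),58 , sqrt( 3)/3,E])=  [ - 78, - 63 , - sqrt( 11) /5,  sqrt (6)/6,sqrt(3)/3,E,sqrt(13),  sqrt( 15),sqrt( 19 ),  sqrt( 19 ), 11*sqrt(2 )/3,13.83,46 , 50,58] 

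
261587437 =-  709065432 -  - 970652869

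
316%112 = 92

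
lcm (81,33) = 891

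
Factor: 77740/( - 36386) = -1690/791 = -2^1 * 5^1 * 7^ (- 1)*13^2*113^( - 1) 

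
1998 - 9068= - 7070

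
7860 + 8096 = 15956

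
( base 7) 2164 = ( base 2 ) 1100001101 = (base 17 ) 2BG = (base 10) 781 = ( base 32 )od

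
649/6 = 649/6 = 108.17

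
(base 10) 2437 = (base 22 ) 50H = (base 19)6E5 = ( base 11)1916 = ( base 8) 4605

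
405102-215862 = 189240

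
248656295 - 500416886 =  - 251760591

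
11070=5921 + 5149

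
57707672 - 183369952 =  - 125662280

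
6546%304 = 162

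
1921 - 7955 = - 6034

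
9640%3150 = 190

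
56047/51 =1098 + 49/51 = 1098.96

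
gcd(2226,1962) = 6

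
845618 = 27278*31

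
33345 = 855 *39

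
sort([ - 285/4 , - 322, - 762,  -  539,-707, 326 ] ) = [ - 762, - 707, -539, - 322, - 285/4,326]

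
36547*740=27044780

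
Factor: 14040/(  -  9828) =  - 10/7 = - 2^1*5^1 * 7^( - 1)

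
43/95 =43/95= 0.45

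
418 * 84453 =35301354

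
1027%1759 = 1027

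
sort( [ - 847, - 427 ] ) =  [ - 847 , - 427 ]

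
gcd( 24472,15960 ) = 1064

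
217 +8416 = 8633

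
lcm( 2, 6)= 6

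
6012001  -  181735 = 5830266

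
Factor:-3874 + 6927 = 43^1*71^1 = 3053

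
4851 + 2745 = 7596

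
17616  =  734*24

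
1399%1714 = 1399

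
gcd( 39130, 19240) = 130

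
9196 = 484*19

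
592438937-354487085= 237951852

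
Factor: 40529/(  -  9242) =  -2^( - 1)*4621^ ( - 1)*40529^1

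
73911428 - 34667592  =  39243836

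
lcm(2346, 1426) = 72726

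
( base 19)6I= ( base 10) 132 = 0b10000100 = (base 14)96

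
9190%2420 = 1930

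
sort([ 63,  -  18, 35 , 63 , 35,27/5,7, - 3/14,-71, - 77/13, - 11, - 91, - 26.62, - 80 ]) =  [ - 91 , - 80, - 71, - 26.62 , - 18,-11, - 77/13,-3/14,27/5,7,  35,  35,  63 , 63] 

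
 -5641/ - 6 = 940 + 1/6 =940.17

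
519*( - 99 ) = -51381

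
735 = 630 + 105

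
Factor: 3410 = 2^1*5^1*11^1 *31^1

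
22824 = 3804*6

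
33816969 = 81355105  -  47538136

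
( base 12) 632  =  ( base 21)20K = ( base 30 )102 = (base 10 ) 902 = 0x386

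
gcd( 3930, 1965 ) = 1965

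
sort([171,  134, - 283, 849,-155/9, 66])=[ - 283,-155/9,66, 134, 171,849]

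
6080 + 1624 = 7704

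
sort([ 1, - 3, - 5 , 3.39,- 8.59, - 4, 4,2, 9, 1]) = [ - 8.59, - 5, - 4, - 3,1, 1, 2,3.39,4,9]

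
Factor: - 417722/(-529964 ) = 208861/264982 =2^(-1 )*331^1*631^1*132491^( - 1)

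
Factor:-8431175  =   - 5^2 * 163^1 * 2069^1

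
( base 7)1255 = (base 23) kl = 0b111100001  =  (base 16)1e1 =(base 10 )481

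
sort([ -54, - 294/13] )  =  [ - 54, - 294/13 ] 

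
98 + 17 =115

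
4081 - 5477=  - 1396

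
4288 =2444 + 1844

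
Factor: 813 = 3^1*271^1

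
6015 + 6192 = 12207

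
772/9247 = 772/9247 = 0.08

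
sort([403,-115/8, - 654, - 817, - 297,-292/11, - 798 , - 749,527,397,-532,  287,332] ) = [ - 817, - 798, - 749,-654, - 532, - 297, - 292/11,-115/8,287, 332, 397 , 403, 527]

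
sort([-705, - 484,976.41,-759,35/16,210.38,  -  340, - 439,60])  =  [ - 759, - 705 , - 484, - 439, - 340 , 35/16 , 60 , 210.38, 976.41 ]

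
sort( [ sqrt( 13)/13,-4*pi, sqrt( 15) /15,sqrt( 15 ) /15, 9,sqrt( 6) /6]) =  [ - 4* pi,sqrt( 15 )/15,sqrt (15)/15,sqrt( 13 ) /13,sqrt( 6 ) /6,9]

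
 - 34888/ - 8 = 4361  +  0/1 =4361.00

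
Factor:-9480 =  - 2^3*3^1*5^1*79^1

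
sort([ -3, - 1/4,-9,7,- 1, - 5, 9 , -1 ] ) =[ - 9,-5, - 3,  -  1, - 1 , - 1/4,7, 9 ] 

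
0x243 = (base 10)579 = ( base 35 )GJ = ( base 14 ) 2D5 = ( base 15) 289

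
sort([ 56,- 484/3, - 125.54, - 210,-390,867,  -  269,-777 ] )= [-777,  -  390, - 269,-210, - 484/3, - 125.54, 56,867] 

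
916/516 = 229/129= 1.78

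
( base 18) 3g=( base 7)130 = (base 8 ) 106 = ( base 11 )64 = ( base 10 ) 70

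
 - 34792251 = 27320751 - 62113002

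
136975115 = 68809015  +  68166100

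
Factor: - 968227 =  - 13^1*71^1 * 1049^1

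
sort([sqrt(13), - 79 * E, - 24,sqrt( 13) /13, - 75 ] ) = [ -79*E, - 75,-24, sqrt( 13)/13,sqrt(  13 )]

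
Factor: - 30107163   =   - 3^1*10035721^1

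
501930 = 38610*13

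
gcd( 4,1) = 1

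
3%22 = 3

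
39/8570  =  39/8570 = 0.00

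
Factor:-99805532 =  -2^2*211^1*118253^1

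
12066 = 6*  2011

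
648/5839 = 648/5839  =  0.11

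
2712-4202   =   - 1490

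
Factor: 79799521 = 2383^1*33487^1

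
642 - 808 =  - 166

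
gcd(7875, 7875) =7875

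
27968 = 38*736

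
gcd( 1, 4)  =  1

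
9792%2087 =1444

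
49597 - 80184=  - 30587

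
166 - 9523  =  - 9357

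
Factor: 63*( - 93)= - 5859  =  - 3^3*7^1 * 31^1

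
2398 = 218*11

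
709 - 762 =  - 53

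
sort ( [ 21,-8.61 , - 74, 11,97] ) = [ - 74, - 8.61, 11, 21, 97]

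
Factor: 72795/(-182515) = -3^1*23^1*173^(-1) = - 69/173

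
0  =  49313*0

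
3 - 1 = 2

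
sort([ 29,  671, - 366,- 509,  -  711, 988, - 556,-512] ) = [ - 711, -556,  -  512, - 509, - 366,29,671,988]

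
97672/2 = 48836 = 48836.00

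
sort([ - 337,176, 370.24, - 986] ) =[ - 986, - 337,176,370.24 ] 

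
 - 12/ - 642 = 2/107  =  0.02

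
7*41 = 287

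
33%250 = 33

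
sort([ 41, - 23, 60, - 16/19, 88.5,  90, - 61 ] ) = [ - 61, - 23,- 16/19, 41,60,88.5, 90]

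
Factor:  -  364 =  - 2^2*7^1 * 13^1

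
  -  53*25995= - 1377735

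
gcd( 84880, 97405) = 5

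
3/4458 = 1/1486 = 0.00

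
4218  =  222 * 19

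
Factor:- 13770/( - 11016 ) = 5/4 = 2^ ( - 2)*5^1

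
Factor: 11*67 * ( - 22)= - 2^1*11^2*67^1 =-  16214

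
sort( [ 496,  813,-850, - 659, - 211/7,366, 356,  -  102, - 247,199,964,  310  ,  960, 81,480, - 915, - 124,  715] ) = [ - 915,- 850, -659,- 247, - 124, - 102,-211/7,81,199,310,356,366,480 , 496,715, 813, 960,964]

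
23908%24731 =23908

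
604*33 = 19932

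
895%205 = 75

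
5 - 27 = - 22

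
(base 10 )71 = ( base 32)27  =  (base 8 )107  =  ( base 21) 38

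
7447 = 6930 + 517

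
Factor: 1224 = 2^3*3^2*17^1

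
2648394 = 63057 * 42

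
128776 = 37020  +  91756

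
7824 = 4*1956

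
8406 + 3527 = 11933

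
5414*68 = 368152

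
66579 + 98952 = 165531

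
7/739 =7/739 = 0.01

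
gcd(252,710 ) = 2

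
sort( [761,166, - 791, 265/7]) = [-791,265/7,166,761 ]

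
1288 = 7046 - 5758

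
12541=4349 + 8192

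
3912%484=40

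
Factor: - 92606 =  - 2^1*19^1*2437^1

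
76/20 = 19/5=3.80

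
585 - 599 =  - 14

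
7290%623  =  437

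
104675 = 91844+12831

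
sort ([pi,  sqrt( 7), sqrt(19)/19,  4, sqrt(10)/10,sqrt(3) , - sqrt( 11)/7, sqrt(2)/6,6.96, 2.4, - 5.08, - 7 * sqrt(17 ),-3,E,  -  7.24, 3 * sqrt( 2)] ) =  [ - 7 * sqrt( 17),- 7.24, - 5.08,- 3,  -  sqrt( 11 ) /7, sqrt( 19) /19,sqrt (2) /6 , sqrt(10)/10,  sqrt ( 3 ),2.4, sqrt(7),E,pi,4,3*sqrt(2 ),6.96]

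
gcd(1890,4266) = 54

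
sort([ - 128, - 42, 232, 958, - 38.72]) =[ - 128, - 42, - 38.72, 232, 958 ]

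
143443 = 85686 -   -  57757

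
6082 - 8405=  - 2323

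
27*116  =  3132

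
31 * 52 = 1612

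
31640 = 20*1582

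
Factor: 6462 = 2^1*3^2*359^1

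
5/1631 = 5/1631 = 0.00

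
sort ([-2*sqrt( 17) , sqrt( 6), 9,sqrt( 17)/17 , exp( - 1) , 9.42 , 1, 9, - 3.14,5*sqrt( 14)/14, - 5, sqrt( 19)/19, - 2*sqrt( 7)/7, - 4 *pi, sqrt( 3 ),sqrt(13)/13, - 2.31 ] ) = [ - 4*pi, - 2*sqrt( 17), - 5,- 3.14,-2.31, - 2*sqrt( 7)/7,sqrt( 19)/19,sqrt(17 )/17,sqrt( 13)/13 , exp( -1),1,5*sqrt( 14)/14,  sqrt( 3 ),sqrt (6),9,  9,9.42 ] 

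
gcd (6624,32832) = 288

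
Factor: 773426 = 2^1*386713^1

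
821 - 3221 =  - 2400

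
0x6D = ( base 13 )85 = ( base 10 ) 109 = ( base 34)37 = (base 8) 155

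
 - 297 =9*(-33 )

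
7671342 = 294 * 26093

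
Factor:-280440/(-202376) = 855/617 = 3^2*5^1*19^1*617^( - 1)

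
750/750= 1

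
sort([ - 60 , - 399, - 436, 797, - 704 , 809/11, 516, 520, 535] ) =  [  -  704, - 436, - 399,-60, 809/11, 516, 520,535, 797]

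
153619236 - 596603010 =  - 442983774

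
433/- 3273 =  - 1 + 2840/3273 = - 0.13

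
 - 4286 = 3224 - 7510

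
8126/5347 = 1+ 2779/5347= 1.52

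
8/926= 4/463 = 0.01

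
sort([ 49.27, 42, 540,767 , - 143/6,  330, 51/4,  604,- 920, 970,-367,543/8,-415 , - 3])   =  [  -  920, - 415 ,-367,  -  143/6, - 3,51/4 , 42, 49.27,543/8,330 , 540,  604,767, 970]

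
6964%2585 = 1794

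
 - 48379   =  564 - 48943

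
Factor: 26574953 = 26574953^1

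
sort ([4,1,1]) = [1, 1 , 4 ] 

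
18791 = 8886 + 9905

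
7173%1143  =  315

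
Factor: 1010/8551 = 2^1* 5^1  *17^(-1 )*101^1*503^( - 1 )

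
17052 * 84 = 1432368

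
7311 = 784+6527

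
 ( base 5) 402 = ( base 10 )102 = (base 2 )1100110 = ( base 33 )33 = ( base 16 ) 66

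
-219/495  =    -  1 + 92/165  =  -0.44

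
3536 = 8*442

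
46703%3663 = 2747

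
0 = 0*6380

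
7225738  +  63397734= 70623472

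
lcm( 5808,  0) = 0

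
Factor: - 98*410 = -2^2*5^1*7^2*41^1 = -40180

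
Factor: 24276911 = 24276911^1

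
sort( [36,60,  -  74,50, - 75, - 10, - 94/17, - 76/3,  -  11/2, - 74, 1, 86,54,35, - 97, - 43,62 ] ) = [ - 97, - 75, - 74, -74,- 43,-76/3,  -  10, - 94/17,-11/2,1, 35,36, 50, 54, 60,62,86]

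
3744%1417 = 910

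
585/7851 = 195/2617 = 0.07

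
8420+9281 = 17701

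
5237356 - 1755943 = 3481413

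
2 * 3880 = 7760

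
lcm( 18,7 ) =126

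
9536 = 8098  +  1438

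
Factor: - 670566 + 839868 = 169302 = 2^1 *3^1*7^1 * 29^1 * 139^1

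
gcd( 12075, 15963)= 3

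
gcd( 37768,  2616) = 8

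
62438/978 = 63 + 412/489 = 63.84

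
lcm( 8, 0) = 0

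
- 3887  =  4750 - 8637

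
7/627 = 7/627 = 0.01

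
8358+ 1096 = 9454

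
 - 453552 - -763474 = 309922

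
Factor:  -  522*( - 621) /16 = 2^( - 3 )*3^5 * 23^1  *29^1 = 162081/8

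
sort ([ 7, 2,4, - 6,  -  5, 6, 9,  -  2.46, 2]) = [-6, - 5, - 2.46, 2,2, 4, 6,7,9 ] 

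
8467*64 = 541888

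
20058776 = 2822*7108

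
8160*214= 1746240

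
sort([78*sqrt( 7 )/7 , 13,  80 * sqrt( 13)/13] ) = [ 13,80*sqrt(13)/13,  78*sqrt(7 ) /7] 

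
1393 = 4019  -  2626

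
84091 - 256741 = - 172650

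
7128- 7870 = -742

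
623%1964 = 623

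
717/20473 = 717/20473 = 0.04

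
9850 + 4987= 14837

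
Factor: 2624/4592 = 4/7 =2^2*7^( - 1) 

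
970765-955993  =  14772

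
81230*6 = 487380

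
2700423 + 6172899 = 8873322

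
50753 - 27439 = 23314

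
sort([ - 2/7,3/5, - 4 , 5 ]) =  [-4, - 2/7, 3/5,5]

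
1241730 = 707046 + 534684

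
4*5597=22388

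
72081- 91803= - 19722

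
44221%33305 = 10916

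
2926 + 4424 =7350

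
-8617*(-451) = 3886267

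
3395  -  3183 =212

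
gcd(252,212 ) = 4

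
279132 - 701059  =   -421927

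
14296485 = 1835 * 7791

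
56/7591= 56/7591 =0.01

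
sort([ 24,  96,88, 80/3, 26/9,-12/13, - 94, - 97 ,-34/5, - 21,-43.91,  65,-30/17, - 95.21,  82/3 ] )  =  [-97,-95.21, - 94,- 43.91,-21,-34/5  ,-30/17,-12/13 , 26/9, 24, 80/3, 82/3,65, 88, 96 ] 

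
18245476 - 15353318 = 2892158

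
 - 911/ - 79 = 911/79 = 11.53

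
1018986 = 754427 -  - 264559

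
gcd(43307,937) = 1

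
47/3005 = 47/3005  =  0.02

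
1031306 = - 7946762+8978068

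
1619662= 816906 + 802756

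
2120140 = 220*9637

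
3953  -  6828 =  - 2875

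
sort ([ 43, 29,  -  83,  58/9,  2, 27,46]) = [ - 83, 2,58/9, 27, 29, 43,  46]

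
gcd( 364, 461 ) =1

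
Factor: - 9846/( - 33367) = 2^1*3^2  *61^( - 1) = 18/61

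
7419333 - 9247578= -1828245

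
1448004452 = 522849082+925155370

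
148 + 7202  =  7350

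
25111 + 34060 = 59171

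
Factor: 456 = 2^3*3^1*19^1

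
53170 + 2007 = 55177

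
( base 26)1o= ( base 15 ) 35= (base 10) 50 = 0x32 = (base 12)42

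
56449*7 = 395143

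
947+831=1778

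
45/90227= 45/90227 = 0.00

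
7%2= 1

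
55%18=1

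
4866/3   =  1622 = 1622.00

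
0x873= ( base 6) 14003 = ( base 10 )2163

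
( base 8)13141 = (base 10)5729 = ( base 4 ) 1121201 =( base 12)3395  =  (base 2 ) 1011001100001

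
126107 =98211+27896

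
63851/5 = 63851/5 = 12770.20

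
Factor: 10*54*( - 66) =- 2^3*3^4*5^1*11^1 = -  35640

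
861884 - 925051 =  - 63167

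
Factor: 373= 373^1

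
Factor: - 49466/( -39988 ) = 2^( - 1 )*13^ ( - 1 )*769^ (-1)*24733^1 = 24733/19994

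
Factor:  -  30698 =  - 2^1*15349^1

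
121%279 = 121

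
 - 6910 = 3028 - 9938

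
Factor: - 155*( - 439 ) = 68045 = 5^1*31^1*439^1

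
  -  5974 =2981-8955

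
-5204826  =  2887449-8092275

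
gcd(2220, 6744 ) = 12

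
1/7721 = 1/7721 = 0.00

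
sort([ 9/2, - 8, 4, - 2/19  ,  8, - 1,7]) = [ - 8, - 1, - 2/19, 4, 9/2,  7,  8 ] 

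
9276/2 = 4638 = 4638.00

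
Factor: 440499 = 3^1 * 146833^1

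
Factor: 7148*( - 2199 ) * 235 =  -3693836220 = -2^2*3^1*5^1*47^1 * 733^1*1787^1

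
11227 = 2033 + 9194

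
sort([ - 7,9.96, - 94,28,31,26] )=[ - 94, - 7, 9.96,26 , 28, 31] 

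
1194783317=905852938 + 288930379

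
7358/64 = 114+31/32 =114.97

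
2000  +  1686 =3686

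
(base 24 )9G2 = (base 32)5E2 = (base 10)5570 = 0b1010111000010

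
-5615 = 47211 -52826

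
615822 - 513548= 102274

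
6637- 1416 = 5221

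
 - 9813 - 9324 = - 19137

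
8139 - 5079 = 3060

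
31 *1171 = 36301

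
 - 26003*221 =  - 5746663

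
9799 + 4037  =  13836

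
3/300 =1/100= 0.01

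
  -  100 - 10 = -110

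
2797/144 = 19+61/144=19.42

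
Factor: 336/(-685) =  - 2^4*3^1*5^ ( - 1)*7^1*137^ ( - 1)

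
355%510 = 355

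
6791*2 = 13582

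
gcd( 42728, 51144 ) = 8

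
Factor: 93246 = 2^1*3^1*15541^1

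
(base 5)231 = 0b1000010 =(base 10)66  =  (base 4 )1002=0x42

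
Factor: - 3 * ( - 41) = 3^1*41^1=123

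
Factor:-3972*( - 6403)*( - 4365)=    - 111013805340 = - 2^2*3^3 * 5^1*19^1 * 97^1*331^1*337^1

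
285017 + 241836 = 526853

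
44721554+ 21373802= 66095356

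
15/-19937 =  - 1 + 19922/19937  =  -0.00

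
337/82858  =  337/82858= 0.00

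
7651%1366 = 821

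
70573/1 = 70573= 70573.00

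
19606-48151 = - 28545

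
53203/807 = 53203/807 = 65.93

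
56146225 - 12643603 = 43502622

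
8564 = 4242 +4322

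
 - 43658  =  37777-81435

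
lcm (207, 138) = 414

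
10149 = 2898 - -7251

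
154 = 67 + 87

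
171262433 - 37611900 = 133650533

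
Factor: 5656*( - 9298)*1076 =-56586289088  =  - 2^6*7^1*101^1* 269^1*4649^1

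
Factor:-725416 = - 2^3 * 90677^1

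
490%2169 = 490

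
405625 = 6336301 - 5930676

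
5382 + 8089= 13471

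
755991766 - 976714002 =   -  220722236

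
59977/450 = 59977/450 = 133.28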